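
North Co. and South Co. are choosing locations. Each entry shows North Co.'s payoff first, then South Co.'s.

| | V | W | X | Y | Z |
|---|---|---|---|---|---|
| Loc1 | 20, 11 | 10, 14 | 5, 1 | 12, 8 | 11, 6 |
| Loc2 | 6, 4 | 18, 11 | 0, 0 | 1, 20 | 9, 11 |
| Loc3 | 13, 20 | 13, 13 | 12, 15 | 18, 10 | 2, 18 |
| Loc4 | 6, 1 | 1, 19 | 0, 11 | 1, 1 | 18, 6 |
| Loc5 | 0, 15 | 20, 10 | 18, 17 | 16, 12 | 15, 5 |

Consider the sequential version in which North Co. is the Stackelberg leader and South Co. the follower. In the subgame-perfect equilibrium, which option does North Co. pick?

Loc5

Solve by backward induction (North Co. leads).
- Loc1 → South Co. plays W (best of 11, 14, 1, 8, 6); North Co. gets 10.
- Loc2 → South Co. plays Y (best of 4, 11, 0, 20, 11); North Co. gets 1.
- Loc3 → South Co. plays V (best of 20, 13, 15, 10, 18); North Co. gets 13.
- Loc4 → South Co. plays W (best of 1, 19, 11, 1, 6); North Co. gets 1.
- Loc5 → South Co. plays X (best of 15, 10, 17, 12, 5); North Co. gets 18.
Among 10, 1, 13, 1, 18, the best is 18 at Loc5. Subgame-perfect outcome: (Loc5, X) with payoffs (18, 17).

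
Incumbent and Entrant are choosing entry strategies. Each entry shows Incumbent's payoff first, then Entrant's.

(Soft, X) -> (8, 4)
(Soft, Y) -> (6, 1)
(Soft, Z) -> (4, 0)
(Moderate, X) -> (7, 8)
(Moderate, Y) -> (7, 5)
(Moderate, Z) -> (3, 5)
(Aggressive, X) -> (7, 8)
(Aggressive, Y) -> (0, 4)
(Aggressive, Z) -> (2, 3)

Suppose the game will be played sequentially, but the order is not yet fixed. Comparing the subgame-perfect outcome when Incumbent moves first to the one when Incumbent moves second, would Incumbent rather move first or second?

If Incumbent leads: Entrant's best replies are Soft→X, Moderate→X, Aggressive→X; Incumbent's induced payoffs 8, 7, 7; outcome (Soft, X), payoffs (8, 4).
If Entrant leads: Incumbent's best replies are X→Soft, Y→Moderate, Z→Soft; Entrant's induced payoffs 4, 5, 0; outcome (Moderate, Y), payoffs (7, 5).
Incumbent gets 8 moving first and 7 moving second, so Incumbent prefers to move first.

first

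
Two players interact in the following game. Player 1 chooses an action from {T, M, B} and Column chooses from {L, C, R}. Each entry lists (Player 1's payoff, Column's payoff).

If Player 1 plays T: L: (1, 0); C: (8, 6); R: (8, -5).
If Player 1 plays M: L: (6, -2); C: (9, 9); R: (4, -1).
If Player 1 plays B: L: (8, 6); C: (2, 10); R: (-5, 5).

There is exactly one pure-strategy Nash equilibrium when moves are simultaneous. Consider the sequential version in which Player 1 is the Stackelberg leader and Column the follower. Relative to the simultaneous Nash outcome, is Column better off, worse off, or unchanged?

unchanged

Column best-responds to each possible Player 1 move:
- T → Column plays C (best of 0, 6, -5); Player 1 gets 8.
- M → Column plays C (best of -2, 9, -1); Player 1 gets 9.
- B → Column plays C (best of 6, 10, 5); Player 1 gets 2.
Among 8, 9, 2, the best is 9 at M. Subgame-perfect outcome: (M, C) with payoffs (9, 9).
For the simultaneous game, intersect best replies.
Player 1's best replies: L→B; C→M; R→T.
Column's best replies: T→C; M→C; B→C.
Only (M, C) has each player best-responding; Nash payoffs (9, 9).
Column earns 9 sequentially versus 9 at the Nash outcome: unchanged.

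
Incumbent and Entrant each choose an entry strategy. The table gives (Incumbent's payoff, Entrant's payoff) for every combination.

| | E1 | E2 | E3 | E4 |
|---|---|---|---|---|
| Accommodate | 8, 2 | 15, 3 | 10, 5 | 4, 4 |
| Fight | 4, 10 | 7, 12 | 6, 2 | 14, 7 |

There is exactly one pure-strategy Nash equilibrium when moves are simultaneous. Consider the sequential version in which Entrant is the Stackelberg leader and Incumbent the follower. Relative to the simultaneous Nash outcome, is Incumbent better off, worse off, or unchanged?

Work backward from Incumbent's decision.
- E1 → Incumbent plays Accommodate (best of 8, 4); Entrant gets 2.
- E2 → Incumbent plays Accommodate (best of 15, 7); Entrant gets 3.
- E3 → Incumbent plays Accommodate (best of 10, 6); Entrant gets 5.
- E4 → Incumbent plays Fight (best of 4, 14); Entrant gets 7.
Among 2, 3, 5, 7, the best is 7 at E4. Subgame-perfect outcome: (Fight, E4) with payoffs (14, 7).
For the simultaneous game, intersect best replies.
Incumbent's best replies: E1→Accommodate; E2→Accommodate; E3→Accommodate; E4→Fight.
Entrant's best replies: Accommodate→E3; Fight→E2.
The unique mutual best reply is (Accommodate, E3), giving (10, 5).
Incumbent earns 14 sequentially versus 10 at the Nash outcome: better off.

better off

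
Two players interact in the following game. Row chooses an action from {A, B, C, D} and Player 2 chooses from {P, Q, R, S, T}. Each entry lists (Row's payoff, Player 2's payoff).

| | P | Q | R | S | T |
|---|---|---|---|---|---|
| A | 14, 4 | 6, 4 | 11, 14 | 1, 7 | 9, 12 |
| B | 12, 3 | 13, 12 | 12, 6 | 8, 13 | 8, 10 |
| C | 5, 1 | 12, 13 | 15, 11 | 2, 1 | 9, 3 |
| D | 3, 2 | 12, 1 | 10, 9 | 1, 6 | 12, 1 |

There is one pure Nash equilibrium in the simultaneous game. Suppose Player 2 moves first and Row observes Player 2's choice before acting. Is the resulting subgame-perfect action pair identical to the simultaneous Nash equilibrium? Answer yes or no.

yes

Work backward from Row's decision.
- P → Row plays A (best of 14, 12, 5, 3); Player 2 gets 4.
- Q → Row plays B (best of 6, 13, 12, 12); Player 2 gets 12.
- R → Row plays C (best of 11, 12, 15, 10); Player 2 gets 11.
- S → Row plays B (best of 1, 8, 2, 1); Player 2 gets 13.
- T → Row plays D (best of 9, 8, 9, 12); Player 2 gets 1.
Among 4, 12, 11, 13, 1, the best is 13 at S. Subgame-perfect outcome: (B, S) with payoffs (8, 13).
For the simultaneous game, intersect best replies.
Row's best replies: P→A; Q→B; R→C; S→B; T→D.
Player 2's best replies: A→R; B→S; C→Q; D→R.
The unique mutual best reply is (B, S), giving (8, 13).
Sequential outcome (B, S) coincides with the Nash profile (B, S).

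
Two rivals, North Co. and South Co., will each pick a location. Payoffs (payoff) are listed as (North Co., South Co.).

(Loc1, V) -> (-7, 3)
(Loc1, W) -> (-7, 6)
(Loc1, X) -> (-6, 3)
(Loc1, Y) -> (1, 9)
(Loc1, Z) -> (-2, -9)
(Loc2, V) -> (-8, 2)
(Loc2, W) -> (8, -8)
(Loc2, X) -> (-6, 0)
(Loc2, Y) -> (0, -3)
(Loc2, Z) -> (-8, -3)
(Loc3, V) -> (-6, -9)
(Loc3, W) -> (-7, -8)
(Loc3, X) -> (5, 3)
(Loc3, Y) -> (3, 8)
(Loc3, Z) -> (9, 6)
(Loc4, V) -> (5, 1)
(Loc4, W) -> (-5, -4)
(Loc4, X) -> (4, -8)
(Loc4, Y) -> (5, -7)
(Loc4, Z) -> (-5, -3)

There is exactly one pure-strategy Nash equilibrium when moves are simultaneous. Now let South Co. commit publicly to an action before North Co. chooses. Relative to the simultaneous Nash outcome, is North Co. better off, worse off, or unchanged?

North Co. best-responds to each possible South Co. move:
- V: BR = Loc4, leader payoff 1.
- W: BR = Loc2, leader payoff -8.
- X: BR = Loc3, leader payoff 3.
- Y: BR = Loc4, leader payoff -7.
- Z: BR = Loc3, leader payoff 6.
South Co.'s induced payoffs are 1, -8, 3, -7, 6, so South Co. commits to Z. Subgame-perfect outcome: (Loc3, Z) with payoffs (9, 6).
For the simultaneous game, intersect best replies.
North Co.'s best replies: V→Loc4; W→Loc2; X→Loc3; Y→Loc4; Z→Loc3.
South Co.'s best replies: Loc1→Y; Loc2→V; Loc3→Y; Loc4→V.
Only (Loc4, V) has each player best-responding; Nash payoffs (5, 1).
North Co. earns 9 sequentially versus 5 at the Nash outcome: better off.

better off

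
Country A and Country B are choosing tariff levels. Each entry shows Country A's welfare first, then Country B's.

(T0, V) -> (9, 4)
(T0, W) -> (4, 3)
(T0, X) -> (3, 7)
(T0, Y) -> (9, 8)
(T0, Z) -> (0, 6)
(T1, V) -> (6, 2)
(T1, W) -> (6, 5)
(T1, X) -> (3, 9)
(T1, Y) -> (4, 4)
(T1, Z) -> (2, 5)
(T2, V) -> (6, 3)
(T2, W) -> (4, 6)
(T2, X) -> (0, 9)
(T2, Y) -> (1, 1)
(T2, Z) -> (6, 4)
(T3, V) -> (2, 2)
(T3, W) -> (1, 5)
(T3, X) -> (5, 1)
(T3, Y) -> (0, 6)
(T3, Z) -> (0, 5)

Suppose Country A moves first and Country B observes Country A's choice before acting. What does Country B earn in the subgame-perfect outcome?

Work backward from Country B's decision.
- T0: Country B compares 4, 3, 7, 8, 6 and picks Y; Country A would get 9.
- T1: Country B compares 2, 5, 9, 4, 5 and picks X; Country A would get 3.
- T2: Country B compares 3, 6, 9, 1, 4 and picks X; Country A would get 0.
- T3: Country B compares 2, 5, 1, 6, 5 and picks Y; Country A would get 0.
Maximizing over 9, 3, 0, 0, Country A chooses T0. Subgame-perfect outcome: (T0, Y) with payoffs (9, 8).

8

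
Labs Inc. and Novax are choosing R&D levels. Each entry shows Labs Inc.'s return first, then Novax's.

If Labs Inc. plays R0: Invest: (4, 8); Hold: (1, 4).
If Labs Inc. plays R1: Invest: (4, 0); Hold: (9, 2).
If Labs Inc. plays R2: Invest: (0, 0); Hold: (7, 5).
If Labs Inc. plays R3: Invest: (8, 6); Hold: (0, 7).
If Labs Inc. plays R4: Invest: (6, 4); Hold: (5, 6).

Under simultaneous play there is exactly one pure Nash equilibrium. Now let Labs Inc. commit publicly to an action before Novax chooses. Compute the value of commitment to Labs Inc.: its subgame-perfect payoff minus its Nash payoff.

Solve by backward induction (Labs Inc. leads).
- R0: BR = Invest, leader payoff 4.
- R1: BR = Hold, leader payoff 9.
- R2: BR = Hold, leader payoff 7.
- R3: BR = Hold, leader payoff 0.
- R4: BR = Hold, leader payoff 5.
Maximizing over 4, 9, 7, 0, 5, Labs Inc. chooses R1. Subgame-perfect outcome: (R1, Hold) with payoffs (9, 2).
Now find the simultaneous Nash equilibrium.
Labs Inc.'s best replies: Invest→R3; Hold→R1.
Novax's best replies: R0→Invest; R1→Hold; R2→Hold; R3→Hold; R4→Hold.
Only (R1, Hold) has each player best-responding; Nash payoffs (9, 2).
Labs Inc.'s commitment gain: 9 − 9 = 0.

0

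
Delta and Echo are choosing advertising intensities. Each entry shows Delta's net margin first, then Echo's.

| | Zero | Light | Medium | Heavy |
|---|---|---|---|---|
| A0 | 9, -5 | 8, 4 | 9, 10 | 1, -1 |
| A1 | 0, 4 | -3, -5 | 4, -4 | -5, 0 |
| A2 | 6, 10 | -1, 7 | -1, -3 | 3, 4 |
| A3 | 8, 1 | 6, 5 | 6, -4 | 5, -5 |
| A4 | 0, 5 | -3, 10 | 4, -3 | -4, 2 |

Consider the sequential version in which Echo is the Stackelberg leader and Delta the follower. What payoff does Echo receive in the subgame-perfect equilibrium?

Delta best-responds to each possible Echo move:
- Zero: BR = A0, leader payoff -5.
- Light: BR = A0, leader payoff 4.
- Medium: BR = A0, leader payoff 10.
- Heavy: BR = A3, leader payoff -5.
Among -5, 4, 10, -5, the best is 10 at Medium. Subgame-perfect outcome: (A0, Medium) with payoffs (9, 10).

10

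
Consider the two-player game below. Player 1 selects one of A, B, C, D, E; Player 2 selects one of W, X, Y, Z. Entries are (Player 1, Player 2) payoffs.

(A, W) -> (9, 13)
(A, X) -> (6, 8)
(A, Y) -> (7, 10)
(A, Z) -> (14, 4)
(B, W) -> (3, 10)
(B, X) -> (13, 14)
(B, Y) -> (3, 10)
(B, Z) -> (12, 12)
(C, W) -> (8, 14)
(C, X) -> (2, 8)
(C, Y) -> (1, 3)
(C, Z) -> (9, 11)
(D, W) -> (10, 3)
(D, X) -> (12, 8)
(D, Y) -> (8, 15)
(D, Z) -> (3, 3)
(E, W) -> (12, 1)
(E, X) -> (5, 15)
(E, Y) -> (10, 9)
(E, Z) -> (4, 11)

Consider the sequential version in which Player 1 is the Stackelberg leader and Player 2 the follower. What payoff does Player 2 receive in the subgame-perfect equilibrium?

Work backward from Player 2's decision.
- A: BR = W, leader payoff 9.
- B: BR = X, leader payoff 13.
- C: BR = W, leader payoff 8.
- D: BR = Y, leader payoff 8.
- E: BR = X, leader payoff 5.
Among 9, 13, 8, 8, 5, the best is 13 at B. Subgame-perfect outcome: (B, X) with payoffs (13, 14).

14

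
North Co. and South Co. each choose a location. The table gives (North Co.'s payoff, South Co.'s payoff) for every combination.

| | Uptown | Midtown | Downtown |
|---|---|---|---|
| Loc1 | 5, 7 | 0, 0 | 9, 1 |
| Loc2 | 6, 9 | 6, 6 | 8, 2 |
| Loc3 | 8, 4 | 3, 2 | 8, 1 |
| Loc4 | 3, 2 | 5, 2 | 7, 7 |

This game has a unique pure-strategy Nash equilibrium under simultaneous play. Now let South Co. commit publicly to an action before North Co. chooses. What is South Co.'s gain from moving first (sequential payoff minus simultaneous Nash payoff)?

2

Solve by backward induction (South Co. leads).
- Uptown → North Co. plays Loc3 (best of 5, 6, 8, 3); South Co. gets 4.
- Midtown → North Co. plays Loc2 (best of 0, 6, 3, 5); South Co. gets 6.
- Downtown → North Co. plays Loc1 (best of 9, 8, 8, 7); South Co. gets 1.
South Co.'s induced payoffs are 4, 6, 1, so South Co. commits to Midtown. Subgame-perfect outcome: (Loc2, Midtown) with payoffs (6, 6).
Now find the simultaneous Nash equilibrium.
North Co.'s best replies: Uptown→Loc3; Midtown→Loc2; Downtown→Loc1.
South Co.'s best replies: Loc1→Uptown; Loc2→Uptown; Loc3→Uptown; Loc4→Downtown.
The unique mutual best reply is (Loc3, Uptown), giving (8, 4).
South Co.'s commitment gain: 6 − 4 = 2.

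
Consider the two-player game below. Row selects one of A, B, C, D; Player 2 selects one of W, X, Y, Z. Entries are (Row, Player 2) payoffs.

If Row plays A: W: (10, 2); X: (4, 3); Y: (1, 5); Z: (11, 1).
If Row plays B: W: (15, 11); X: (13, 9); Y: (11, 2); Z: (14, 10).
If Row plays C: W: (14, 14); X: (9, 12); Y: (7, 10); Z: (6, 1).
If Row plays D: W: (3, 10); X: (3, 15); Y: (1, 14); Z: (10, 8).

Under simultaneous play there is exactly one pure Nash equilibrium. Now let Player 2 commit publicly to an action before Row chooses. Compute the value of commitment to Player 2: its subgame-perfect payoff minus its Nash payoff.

Backward induction with Player 2 moving first.
- W → Row plays B (best of 10, 15, 14, 3); Player 2 gets 11.
- X → Row plays B (best of 4, 13, 9, 3); Player 2 gets 9.
- Y → Row plays B (best of 1, 11, 7, 1); Player 2 gets 2.
- Z → Row plays B (best of 11, 14, 6, 10); Player 2 gets 10.
Maximizing over 11, 9, 2, 10, Player 2 chooses W. Subgame-perfect outcome: (B, W) with payoffs (15, 11).
For the simultaneous game, intersect best replies.
Row's best replies: W→B; X→B; Y→B; Z→B.
Player 2's best replies: A→Y; B→W; C→W; D→X.
Only (B, W) has each player best-responding; Nash payoffs (15, 11).
Player 2's commitment gain: 11 − 11 = 0.

0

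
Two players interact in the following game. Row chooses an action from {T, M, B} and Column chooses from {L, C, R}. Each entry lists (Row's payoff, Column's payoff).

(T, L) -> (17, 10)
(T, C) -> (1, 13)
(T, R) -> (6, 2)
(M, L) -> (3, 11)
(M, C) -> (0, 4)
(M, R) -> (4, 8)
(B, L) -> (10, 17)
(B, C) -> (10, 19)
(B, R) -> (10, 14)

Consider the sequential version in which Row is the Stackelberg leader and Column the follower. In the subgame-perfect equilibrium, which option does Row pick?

Column best-responds to each possible Row move:
- T: Column compares 10, 13, 2 and picks C; Row would get 1.
- M: Column compares 11, 4, 8 and picks L; Row would get 3.
- B: Column compares 17, 19, 14 and picks C; Row would get 10.
Maximizing over 1, 3, 10, Row chooses B. Subgame-perfect outcome: (B, C) with payoffs (10, 19).

B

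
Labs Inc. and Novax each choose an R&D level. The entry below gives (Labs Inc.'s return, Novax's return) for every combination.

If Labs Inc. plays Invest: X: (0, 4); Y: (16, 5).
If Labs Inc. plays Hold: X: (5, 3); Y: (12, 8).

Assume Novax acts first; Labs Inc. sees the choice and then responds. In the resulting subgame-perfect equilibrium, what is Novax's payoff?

Labs Inc. best-responds to each possible Novax move:
- X → Labs Inc. plays Hold (best of 0, 5); Novax gets 3.
- Y → Labs Inc. plays Invest (best of 16, 12); Novax gets 5.
Novax's induced payoffs are 3, 5, so Novax commits to Y. Subgame-perfect outcome: (Invest, Y) with payoffs (16, 5).

5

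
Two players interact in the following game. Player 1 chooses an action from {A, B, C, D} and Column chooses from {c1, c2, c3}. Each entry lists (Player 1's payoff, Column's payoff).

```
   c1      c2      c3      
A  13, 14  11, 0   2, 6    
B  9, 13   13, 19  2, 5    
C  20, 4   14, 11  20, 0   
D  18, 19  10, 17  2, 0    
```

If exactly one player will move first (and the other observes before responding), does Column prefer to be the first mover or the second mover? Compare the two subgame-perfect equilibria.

If Player 1 leads: Column's best replies are A→c1, B→c2, C→c2, D→c1; Player 1's induced payoffs 13, 13, 14, 18; outcome (D, c1), payoffs (18, 19).
If Column leads: Player 1's best replies are c1→C, c2→C, c3→C; Column's induced payoffs 4, 11, 0; outcome (C, c2), payoffs (14, 11).
Column gets 11 moving first and 19 moving second, so Column prefers to move second.

second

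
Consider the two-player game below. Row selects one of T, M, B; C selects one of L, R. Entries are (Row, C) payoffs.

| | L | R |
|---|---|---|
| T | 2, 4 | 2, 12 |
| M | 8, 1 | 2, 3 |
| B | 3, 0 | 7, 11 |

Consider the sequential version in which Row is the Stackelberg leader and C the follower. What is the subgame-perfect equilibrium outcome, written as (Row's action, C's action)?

(B, R)

Solve by backward induction (Row leads).
- T: BR = R, leader payoff 2.
- M: BR = R, leader payoff 2.
- B: BR = R, leader payoff 7.
Row's induced payoffs are 2, 2, 7, so Row commits to B. Subgame-perfect outcome: (B, R) with payoffs (7, 11).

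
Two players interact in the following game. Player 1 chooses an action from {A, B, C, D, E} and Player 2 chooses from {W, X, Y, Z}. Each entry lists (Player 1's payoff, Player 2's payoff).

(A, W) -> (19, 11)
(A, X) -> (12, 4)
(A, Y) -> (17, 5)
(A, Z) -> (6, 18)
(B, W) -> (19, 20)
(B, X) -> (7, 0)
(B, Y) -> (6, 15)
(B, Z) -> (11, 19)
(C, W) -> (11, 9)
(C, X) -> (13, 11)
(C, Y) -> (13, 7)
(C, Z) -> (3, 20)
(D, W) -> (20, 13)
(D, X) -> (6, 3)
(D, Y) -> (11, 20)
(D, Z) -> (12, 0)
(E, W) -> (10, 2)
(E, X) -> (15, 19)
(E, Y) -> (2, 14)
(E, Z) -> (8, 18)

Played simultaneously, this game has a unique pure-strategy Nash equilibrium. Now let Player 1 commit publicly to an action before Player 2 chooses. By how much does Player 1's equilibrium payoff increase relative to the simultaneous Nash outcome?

4

Backward induction with Player 1 moving first.
- A → Player 2 plays Z (best of 11, 4, 5, 18); Player 1 gets 6.
- B → Player 2 plays W (best of 20, 0, 15, 19); Player 1 gets 19.
- C → Player 2 plays Z (best of 9, 11, 7, 20); Player 1 gets 3.
- D → Player 2 plays Y (best of 13, 3, 20, 0); Player 1 gets 11.
- E → Player 2 plays X (best of 2, 19, 14, 18); Player 1 gets 15.
Player 1's induced payoffs are 6, 19, 3, 11, 15, so Player 1 commits to B. Subgame-perfect outcome: (B, W) with payoffs (19, 20).
For the simultaneous game, intersect best replies.
Player 1's best replies: W→D; X→E; Y→A; Z→D.
Player 2's best replies: A→Z; B→W; C→Z; D→Y; E→X.
Only (E, X) has each player best-responding; Nash payoffs (15, 19).
Player 1's commitment gain: 19 − 15 = 4.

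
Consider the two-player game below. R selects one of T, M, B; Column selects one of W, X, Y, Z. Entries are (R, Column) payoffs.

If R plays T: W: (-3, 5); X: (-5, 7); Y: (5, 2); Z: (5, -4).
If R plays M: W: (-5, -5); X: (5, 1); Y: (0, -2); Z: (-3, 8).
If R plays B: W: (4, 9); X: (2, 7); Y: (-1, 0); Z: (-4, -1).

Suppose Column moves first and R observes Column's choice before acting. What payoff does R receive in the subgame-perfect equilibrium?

4

Work backward from R's decision.
- W: R compares -3, -5, 4 and picks B; Column would get 9.
- X: R compares -5, 5, 2 and picks M; Column would get 1.
- Y: R compares 5, 0, -1 and picks T; Column would get 2.
- Z: R compares 5, -3, -4 and picks T; Column would get -4.
Among 9, 1, 2, -4, the best is 9 at W. Subgame-perfect outcome: (B, W) with payoffs (4, 9).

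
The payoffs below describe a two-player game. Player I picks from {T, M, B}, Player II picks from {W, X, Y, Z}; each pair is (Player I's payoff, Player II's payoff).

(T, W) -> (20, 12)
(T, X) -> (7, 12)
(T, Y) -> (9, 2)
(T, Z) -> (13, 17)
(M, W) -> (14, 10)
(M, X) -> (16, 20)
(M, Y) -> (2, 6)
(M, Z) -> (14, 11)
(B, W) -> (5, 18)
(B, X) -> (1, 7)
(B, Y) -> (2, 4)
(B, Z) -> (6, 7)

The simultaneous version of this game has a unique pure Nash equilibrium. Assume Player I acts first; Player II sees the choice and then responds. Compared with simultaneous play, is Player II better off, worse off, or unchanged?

Solve by backward induction (Player I leads).
- T: BR = Z, leader payoff 13.
- M: BR = X, leader payoff 16.
- B: BR = W, leader payoff 5.
Among 13, 16, 5, the best is 16 at M. Subgame-perfect outcome: (M, X) with payoffs (16, 20).
Now find the simultaneous Nash equilibrium.
Player I's best replies: W→T; X→M; Y→T; Z→M.
Player II's best replies: T→Z; M→X; B→W.
The unique mutual best reply is (M, X), giving (16, 20).
Player II earns 20 sequentially versus 20 at the Nash outcome: unchanged.

unchanged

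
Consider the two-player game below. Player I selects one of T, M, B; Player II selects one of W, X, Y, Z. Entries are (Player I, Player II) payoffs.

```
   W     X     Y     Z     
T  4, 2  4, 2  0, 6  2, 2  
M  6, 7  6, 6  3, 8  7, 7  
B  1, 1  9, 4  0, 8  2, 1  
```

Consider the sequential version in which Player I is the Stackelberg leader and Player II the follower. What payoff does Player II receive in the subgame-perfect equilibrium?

Work backward from Player II's decision.
- T: BR = Y, leader payoff 0.
- M: BR = Y, leader payoff 3.
- B: BR = Y, leader payoff 0.
Player I's induced payoffs are 0, 3, 0, so Player I commits to M. Subgame-perfect outcome: (M, Y) with payoffs (3, 8).

8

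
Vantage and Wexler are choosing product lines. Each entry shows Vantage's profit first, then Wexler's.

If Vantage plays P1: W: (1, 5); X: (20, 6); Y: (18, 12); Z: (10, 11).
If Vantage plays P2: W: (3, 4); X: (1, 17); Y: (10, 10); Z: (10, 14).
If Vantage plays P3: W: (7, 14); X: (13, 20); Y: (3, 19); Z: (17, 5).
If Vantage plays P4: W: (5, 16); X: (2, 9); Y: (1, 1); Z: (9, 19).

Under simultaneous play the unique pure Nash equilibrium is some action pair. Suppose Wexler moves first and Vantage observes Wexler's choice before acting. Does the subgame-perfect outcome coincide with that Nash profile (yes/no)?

no

Work backward from Vantage's decision.
- W: Vantage compares 1, 3, 7, 5 and picks P3; Wexler would get 14.
- X: Vantage compares 20, 1, 13, 2 and picks P1; Wexler would get 6.
- Y: Vantage compares 18, 10, 3, 1 and picks P1; Wexler would get 12.
- Z: Vantage compares 10, 10, 17, 9 and picks P3; Wexler would get 5.
Maximizing over 14, 6, 12, 5, Wexler chooses W. Subgame-perfect outcome: (P3, W) with payoffs (7, 14).
Now find the simultaneous Nash equilibrium.
Vantage's best replies: W→P3; X→P1; Y→P1; Z→P3.
Wexler's best replies: P1→Y; P2→X; P3→X; P4→Z.
Only (P1, Y) has each player best-responding; Nash payoffs (18, 12).
Sequential outcome (P3, W) differs from the Nash profile (P1, Y).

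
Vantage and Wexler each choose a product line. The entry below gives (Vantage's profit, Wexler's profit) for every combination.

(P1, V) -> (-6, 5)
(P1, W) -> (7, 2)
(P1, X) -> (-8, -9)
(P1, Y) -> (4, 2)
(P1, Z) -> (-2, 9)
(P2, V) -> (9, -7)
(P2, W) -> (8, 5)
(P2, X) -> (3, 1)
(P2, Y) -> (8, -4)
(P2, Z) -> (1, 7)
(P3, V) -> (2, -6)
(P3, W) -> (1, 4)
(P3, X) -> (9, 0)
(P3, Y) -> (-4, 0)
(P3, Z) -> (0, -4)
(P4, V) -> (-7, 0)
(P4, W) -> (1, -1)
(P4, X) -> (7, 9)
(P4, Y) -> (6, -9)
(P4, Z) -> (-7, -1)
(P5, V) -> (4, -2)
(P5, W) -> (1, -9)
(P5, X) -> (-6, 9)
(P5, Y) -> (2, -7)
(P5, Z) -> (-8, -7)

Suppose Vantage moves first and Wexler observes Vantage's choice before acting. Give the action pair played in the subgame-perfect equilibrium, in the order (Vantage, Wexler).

Backward induction with Vantage moving first.
- P1 → Wexler plays Z (best of 5, 2, -9, 2, 9); Vantage gets -2.
- P2 → Wexler plays Z (best of -7, 5, 1, -4, 7); Vantage gets 1.
- P3 → Wexler plays W (best of -6, 4, 0, 0, -4); Vantage gets 1.
- P4 → Wexler plays X (best of 0, -1, 9, -9, -1); Vantage gets 7.
- P5 → Wexler plays X (best of -2, -9, 9, -7, -7); Vantage gets -6.
Vantage's induced payoffs are -2, 1, 1, 7, -6, so Vantage commits to P4. Subgame-perfect outcome: (P4, X) with payoffs (7, 9).

(P4, X)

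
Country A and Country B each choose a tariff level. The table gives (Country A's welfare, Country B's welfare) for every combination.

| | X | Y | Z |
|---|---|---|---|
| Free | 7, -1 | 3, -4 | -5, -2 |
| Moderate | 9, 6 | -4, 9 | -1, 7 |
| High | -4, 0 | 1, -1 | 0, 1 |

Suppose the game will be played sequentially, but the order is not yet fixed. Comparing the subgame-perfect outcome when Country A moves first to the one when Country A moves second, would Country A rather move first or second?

second

If Country A leads: Country B's best replies are Free→X, Moderate→Y, High→Z; Country A's induced payoffs 7, -4, 0; outcome (Free, X), payoffs (7, -1).
If Country B leads: Country A's best replies are X→Moderate, Y→Free, Z→High; Country B's induced payoffs 6, -4, 1; outcome (Moderate, X), payoffs (9, 6).
Country A gets 7 moving first and 9 moving second, so Country A prefers to move second.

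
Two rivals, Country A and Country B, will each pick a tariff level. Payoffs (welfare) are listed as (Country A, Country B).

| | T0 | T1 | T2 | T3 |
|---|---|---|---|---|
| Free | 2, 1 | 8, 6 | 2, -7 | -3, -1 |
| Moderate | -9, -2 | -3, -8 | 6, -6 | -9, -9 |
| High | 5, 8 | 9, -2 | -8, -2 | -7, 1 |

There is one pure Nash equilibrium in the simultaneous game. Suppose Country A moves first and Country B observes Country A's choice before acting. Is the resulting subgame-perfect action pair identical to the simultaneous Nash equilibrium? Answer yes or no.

no

Solve by backward induction (Country A leads).
- Free: BR = T1, leader payoff 8.
- Moderate: BR = T0, leader payoff -9.
- High: BR = T0, leader payoff 5.
Maximizing over 8, -9, 5, Country A chooses Free. Subgame-perfect outcome: (Free, T1) with payoffs (8, 6).
Now find the simultaneous Nash equilibrium.
Country A's best replies: T0→High; T1→High; T2→Moderate; T3→Free.
Country B's best replies: Free→T1; Moderate→T0; High→T0.
The unique mutual best reply is (High, T0), giving (5, 8).
Sequential outcome (Free, T1) differs from the Nash profile (High, T0).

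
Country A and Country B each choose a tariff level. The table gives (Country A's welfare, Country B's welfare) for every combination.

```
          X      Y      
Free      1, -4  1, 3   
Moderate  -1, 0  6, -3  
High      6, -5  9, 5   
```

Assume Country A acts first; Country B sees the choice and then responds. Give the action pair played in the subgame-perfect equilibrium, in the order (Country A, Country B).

(High, Y)

Solve by backward induction (Country A leads).
- Free: BR = Y, leader payoff 1.
- Moderate: BR = X, leader payoff -1.
- High: BR = Y, leader payoff 9.
Maximizing over 1, -1, 9, Country A chooses High. Subgame-perfect outcome: (High, Y) with payoffs (9, 5).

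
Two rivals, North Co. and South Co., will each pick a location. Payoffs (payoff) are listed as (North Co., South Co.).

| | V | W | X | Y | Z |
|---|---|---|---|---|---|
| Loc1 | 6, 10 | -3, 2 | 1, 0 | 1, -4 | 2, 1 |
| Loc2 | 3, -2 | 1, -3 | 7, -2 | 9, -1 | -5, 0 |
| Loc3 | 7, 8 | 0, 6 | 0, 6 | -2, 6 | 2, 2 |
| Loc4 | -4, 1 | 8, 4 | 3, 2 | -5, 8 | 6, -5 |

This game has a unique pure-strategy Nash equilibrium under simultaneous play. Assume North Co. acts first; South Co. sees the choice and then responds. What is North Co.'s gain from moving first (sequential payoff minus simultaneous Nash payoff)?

Work backward from South Co.'s decision.
- Loc1 → South Co. plays V (best of 10, 2, 0, -4, 1); North Co. gets 6.
- Loc2 → South Co. plays Z (best of -2, -3, -2, -1, 0); North Co. gets -5.
- Loc3 → South Co. plays V (best of 8, 6, 6, 6, 2); North Co. gets 7.
- Loc4 → South Co. plays Y (best of 1, 4, 2, 8, -5); North Co. gets -5.
North Co.'s induced payoffs are 6, -5, 7, -5, so North Co. commits to Loc3. Subgame-perfect outcome: (Loc3, V) with payoffs (7, 8).
For the simultaneous game, intersect best replies.
North Co.'s best replies: V→Loc3; W→Loc4; X→Loc2; Y→Loc2; Z→Loc4.
South Co.'s best replies: Loc1→V; Loc2→Z; Loc3→V; Loc4→Y.
The unique mutual best reply is (Loc3, V), giving (7, 8).
North Co.'s commitment gain: 7 − 7 = 0.

0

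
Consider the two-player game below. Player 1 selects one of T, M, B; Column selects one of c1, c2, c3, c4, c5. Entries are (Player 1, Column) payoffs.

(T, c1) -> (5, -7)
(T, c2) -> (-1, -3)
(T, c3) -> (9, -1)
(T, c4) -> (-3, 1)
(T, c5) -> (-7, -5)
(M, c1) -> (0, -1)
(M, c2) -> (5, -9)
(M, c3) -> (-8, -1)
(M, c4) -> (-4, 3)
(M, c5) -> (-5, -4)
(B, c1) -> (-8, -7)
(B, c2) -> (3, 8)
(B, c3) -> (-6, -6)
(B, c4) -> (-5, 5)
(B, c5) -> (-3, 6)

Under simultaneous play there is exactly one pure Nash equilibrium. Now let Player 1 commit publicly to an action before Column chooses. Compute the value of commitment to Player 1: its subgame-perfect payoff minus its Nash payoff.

Backward induction with Player 1 moving first.
- T → Column plays c4 (best of -7, -3, -1, 1, -5); Player 1 gets -3.
- M → Column plays c4 (best of -1, -9, -1, 3, -4); Player 1 gets -4.
- B → Column plays c2 (best of -7, 8, -6, 5, 6); Player 1 gets 3.
Maximizing over -3, -4, 3, Player 1 chooses B. Subgame-perfect outcome: (B, c2) with payoffs (3, 8).
Under simultaneous play:
Player 1's best replies: c1→T; c2→M; c3→T; c4→T; c5→B.
Column's best replies: T→c4; M→c4; B→c2.
Only (T, c4) has each player best-responding; Nash payoffs (-3, 1).
Player 1's commitment gain: 3 − -3 = 6.

6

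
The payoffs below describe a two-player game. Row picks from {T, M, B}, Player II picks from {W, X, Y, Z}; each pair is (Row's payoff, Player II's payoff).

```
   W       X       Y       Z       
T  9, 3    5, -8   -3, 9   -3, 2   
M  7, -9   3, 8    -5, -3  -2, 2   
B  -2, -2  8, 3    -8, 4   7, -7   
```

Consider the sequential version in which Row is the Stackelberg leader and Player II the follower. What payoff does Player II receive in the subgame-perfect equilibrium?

8

Work backward from Player II's decision.
- T: Player II compares 3, -8, 9, 2 and picks Y; Row would get -3.
- M: Player II compares -9, 8, -3, 2 and picks X; Row would get 3.
- B: Player II compares -2, 3, 4, -7 and picks Y; Row would get -8.
Maximizing over -3, 3, -8, Row chooses M. Subgame-perfect outcome: (M, X) with payoffs (3, 8).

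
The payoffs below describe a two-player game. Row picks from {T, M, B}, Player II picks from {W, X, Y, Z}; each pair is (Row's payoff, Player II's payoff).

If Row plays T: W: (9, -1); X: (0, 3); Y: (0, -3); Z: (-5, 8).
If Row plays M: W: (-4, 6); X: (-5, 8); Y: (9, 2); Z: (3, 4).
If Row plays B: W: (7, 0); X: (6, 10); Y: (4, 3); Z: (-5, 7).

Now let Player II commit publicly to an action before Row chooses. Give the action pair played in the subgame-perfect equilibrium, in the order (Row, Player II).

Solve by backward induction (Player II leads).
- W: BR = T, leader payoff -1.
- X: BR = B, leader payoff 10.
- Y: BR = M, leader payoff 2.
- Z: BR = M, leader payoff 4.
Among -1, 10, 2, 4, the best is 10 at X. Subgame-perfect outcome: (B, X) with payoffs (6, 10).

(B, X)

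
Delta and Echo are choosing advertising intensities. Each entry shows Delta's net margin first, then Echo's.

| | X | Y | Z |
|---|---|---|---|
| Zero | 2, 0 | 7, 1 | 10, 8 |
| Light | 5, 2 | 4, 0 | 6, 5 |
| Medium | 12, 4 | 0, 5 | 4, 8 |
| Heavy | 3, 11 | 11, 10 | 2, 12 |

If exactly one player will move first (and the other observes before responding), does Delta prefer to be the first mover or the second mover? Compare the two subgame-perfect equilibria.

second

If Delta leads: Echo's best replies are Zero→Z, Light→Z, Medium→Z, Heavy→Z; Delta's induced payoffs 10, 6, 4, 2; outcome (Zero, Z), payoffs (10, 8).
If Echo leads: Delta's best replies are X→Medium, Y→Heavy, Z→Zero; Echo's induced payoffs 4, 10, 8; outcome (Heavy, Y), payoffs (11, 10).
Delta gets 10 moving first and 11 moving second, so Delta prefers to move second.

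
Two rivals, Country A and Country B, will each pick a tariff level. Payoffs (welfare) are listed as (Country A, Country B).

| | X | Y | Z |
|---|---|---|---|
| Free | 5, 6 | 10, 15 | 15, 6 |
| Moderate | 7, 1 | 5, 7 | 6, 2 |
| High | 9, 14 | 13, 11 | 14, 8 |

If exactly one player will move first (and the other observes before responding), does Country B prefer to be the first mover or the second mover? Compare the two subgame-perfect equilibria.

If Country A leads: Country B's best replies are Free→Y, Moderate→Y, High→X; Country A's induced payoffs 10, 5, 9; outcome (Free, Y), payoffs (10, 15).
If Country B leads: Country A's best replies are X→High, Y→High, Z→Free; Country B's induced payoffs 14, 11, 6; outcome (High, X), payoffs (9, 14).
Country B gets 14 moving first and 15 moving second, so Country B prefers to move second.

second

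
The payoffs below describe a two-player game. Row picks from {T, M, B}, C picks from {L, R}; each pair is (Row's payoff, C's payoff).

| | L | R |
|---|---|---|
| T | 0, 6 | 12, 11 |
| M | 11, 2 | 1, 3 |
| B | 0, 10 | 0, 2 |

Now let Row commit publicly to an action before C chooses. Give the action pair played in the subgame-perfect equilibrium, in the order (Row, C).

(T, R)

Solve by backward induction (Row leads).
- T: BR = R, leader payoff 12.
- M: BR = R, leader payoff 1.
- B: BR = L, leader payoff 0.
Row's induced payoffs are 12, 1, 0, so Row commits to T. Subgame-perfect outcome: (T, R) with payoffs (12, 11).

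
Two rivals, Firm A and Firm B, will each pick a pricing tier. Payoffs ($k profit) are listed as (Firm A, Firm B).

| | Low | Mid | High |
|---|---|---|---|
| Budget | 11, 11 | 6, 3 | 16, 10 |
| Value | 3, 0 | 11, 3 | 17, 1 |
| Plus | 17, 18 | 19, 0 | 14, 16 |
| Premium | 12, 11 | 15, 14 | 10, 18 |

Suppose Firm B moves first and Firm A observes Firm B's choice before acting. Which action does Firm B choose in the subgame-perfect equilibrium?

Low

Firm A best-responds to each possible Firm B move:
- Low → Firm A plays Plus (best of 11, 3, 17, 12); Firm B gets 18.
- Mid → Firm A plays Plus (best of 6, 11, 19, 15); Firm B gets 0.
- High → Firm A plays Value (best of 16, 17, 14, 10); Firm B gets 1.
Firm B's induced payoffs are 18, 0, 1, so Firm B commits to Low. Subgame-perfect outcome: (Plus, Low) with payoffs (17, 18).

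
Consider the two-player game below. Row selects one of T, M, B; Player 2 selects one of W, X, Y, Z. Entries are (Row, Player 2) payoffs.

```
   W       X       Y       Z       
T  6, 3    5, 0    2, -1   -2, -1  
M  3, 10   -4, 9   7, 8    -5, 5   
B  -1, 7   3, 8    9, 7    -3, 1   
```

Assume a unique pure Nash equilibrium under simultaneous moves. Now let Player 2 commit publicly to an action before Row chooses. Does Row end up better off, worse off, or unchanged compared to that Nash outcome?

Row best-responds to each possible Player 2 move:
- W: Row compares 6, 3, -1 and picks T; Player 2 would get 3.
- X: Row compares 5, -4, 3 and picks T; Player 2 would get 0.
- Y: Row compares 2, 7, 9 and picks B; Player 2 would get 7.
- Z: Row compares -2, -5, -3 and picks T; Player 2 would get -1.
Among 3, 0, 7, -1, the best is 7 at Y. Subgame-perfect outcome: (B, Y) with payoffs (9, 7).
Under simultaneous play:
Row's best replies: W→T; X→T; Y→B; Z→T.
Player 2's best replies: T→W; M→W; B→X.
The unique mutual best reply is (T, W), giving (6, 3).
Row earns 9 sequentially versus 6 at the Nash outcome: better off.

better off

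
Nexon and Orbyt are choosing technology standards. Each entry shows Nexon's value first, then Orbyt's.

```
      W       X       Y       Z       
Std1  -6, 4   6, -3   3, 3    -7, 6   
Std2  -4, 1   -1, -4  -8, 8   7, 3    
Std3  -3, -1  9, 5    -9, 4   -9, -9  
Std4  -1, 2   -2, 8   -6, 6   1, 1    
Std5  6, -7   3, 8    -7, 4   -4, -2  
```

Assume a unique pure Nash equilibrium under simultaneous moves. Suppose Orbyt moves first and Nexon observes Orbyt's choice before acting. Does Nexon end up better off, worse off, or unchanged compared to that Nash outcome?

unchanged

Backward induction with Orbyt moving first.
- W: BR = Std5, leader payoff -7.
- X: BR = Std3, leader payoff 5.
- Y: BR = Std1, leader payoff 3.
- Z: BR = Std2, leader payoff 3.
Maximizing over -7, 5, 3, 3, Orbyt chooses X. Subgame-perfect outcome: (Std3, X) with payoffs (9, 5).
Now find the simultaneous Nash equilibrium.
Nexon's best replies: W→Std5; X→Std3; Y→Std1; Z→Std2.
Orbyt's best replies: Std1→Z; Std2→Y; Std3→X; Std4→X; Std5→X.
The unique mutual best reply is (Std3, X), giving (9, 5).
Nexon earns 9 sequentially versus 9 at the Nash outcome: unchanged.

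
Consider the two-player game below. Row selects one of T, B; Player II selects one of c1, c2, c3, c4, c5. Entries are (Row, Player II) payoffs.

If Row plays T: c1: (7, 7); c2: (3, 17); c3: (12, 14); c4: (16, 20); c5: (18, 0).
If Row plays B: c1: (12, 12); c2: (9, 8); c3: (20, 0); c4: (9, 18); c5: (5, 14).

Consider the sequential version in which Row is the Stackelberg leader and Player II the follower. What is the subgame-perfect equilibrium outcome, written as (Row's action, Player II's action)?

Backward induction with Row moving first.
- T → Player II plays c4 (best of 7, 17, 14, 20, 0); Row gets 16.
- B → Player II plays c4 (best of 12, 8, 0, 18, 14); Row gets 9.
Among 16, 9, the best is 16 at T. Subgame-perfect outcome: (T, c4) with payoffs (16, 20).

(T, c4)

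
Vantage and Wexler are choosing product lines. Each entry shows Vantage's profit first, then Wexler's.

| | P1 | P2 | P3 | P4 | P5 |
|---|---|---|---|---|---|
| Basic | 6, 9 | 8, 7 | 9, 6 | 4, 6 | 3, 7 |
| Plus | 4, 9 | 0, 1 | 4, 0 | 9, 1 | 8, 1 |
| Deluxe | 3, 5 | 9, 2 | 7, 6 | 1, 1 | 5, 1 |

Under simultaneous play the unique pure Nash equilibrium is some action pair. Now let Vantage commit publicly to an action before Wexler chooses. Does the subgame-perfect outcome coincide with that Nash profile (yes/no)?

no

Work backward from Wexler's decision.
- Basic → Wexler plays P1 (best of 9, 7, 6, 6, 7); Vantage gets 6.
- Plus → Wexler plays P1 (best of 9, 1, 0, 1, 1); Vantage gets 4.
- Deluxe → Wexler plays P3 (best of 5, 2, 6, 1, 1); Vantage gets 7.
Vantage's induced payoffs are 6, 4, 7, so Vantage commits to Deluxe. Subgame-perfect outcome: (Deluxe, P3) with payoffs (7, 6).
Now find the simultaneous Nash equilibrium.
Vantage's best replies: P1→Basic; P2→Deluxe; P3→Basic; P4→Plus; P5→Plus.
Wexler's best replies: Basic→P1; Plus→P1; Deluxe→P3.
The unique mutual best reply is (Basic, P1), giving (6, 9).
Sequential outcome (Deluxe, P3) differs from the Nash profile (Basic, P1).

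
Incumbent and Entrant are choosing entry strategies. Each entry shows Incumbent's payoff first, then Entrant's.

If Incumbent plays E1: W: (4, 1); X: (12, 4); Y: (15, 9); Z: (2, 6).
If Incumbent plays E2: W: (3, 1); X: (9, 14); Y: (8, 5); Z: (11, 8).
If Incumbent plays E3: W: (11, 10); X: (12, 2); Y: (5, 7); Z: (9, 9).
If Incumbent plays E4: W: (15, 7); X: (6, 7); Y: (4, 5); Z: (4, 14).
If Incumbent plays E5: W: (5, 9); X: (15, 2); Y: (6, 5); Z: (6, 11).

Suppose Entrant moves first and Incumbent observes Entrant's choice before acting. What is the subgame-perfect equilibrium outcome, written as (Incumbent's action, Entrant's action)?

Solve by backward induction (Entrant leads).
- W: Incumbent compares 4, 3, 11, 15, 5 and picks E4; Entrant would get 7.
- X: Incumbent compares 12, 9, 12, 6, 15 and picks E5; Entrant would get 2.
- Y: Incumbent compares 15, 8, 5, 4, 6 and picks E1; Entrant would get 9.
- Z: Incumbent compares 2, 11, 9, 4, 6 and picks E2; Entrant would get 8.
Entrant's induced payoffs are 7, 2, 9, 8, so Entrant commits to Y. Subgame-perfect outcome: (E1, Y) with payoffs (15, 9).

(E1, Y)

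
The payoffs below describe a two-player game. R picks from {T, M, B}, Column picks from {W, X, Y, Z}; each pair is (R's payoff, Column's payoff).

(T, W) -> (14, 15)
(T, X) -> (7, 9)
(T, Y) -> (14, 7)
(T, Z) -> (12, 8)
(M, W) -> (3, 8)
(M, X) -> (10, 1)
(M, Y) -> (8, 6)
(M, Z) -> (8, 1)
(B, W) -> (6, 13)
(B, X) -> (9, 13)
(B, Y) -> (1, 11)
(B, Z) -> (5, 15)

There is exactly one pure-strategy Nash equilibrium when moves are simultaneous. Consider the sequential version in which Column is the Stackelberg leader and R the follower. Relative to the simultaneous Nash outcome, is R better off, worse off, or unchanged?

unchanged

Backward induction with Column moving first.
- W: BR = T, leader payoff 15.
- X: BR = M, leader payoff 1.
- Y: BR = T, leader payoff 7.
- Z: BR = T, leader payoff 8.
Maximizing over 15, 1, 7, 8, Column chooses W. Subgame-perfect outcome: (T, W) with payoffs (14, 15).
For the simultaneous game, intersect best replies.
R's best replies: W→T; X→M; Y→T; Z→T.
Column's best replies: T→W; M→W; B→Z.
The unique mutual best reply is (T, W), giving (14, 15).
R earns 14 sequentially versus 14 at the Nash outcome: unchanged.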